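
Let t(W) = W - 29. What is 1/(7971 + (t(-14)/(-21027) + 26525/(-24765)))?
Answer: 269113/2144812035 ≈ 0.00012547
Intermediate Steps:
t(W) = -29 + W
1/(7971 + (t(-14)/(-21027) + 26525/(-24765))) = 1/(7971 + ((-29 - 14)/(-21027) + 26525/(-24765))) = 1/(7971 + (-43*(-1/21027) + 26525*(-1/24765))) = 1/(7971 + (1/489 - 5305/4953)) = 1/(7971 - 287688/269113) = 1/(2144812035/269113) = 269113/2144812035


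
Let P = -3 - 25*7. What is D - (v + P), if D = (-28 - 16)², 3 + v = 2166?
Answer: -49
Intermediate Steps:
v = 2163 (v = -3 + 2166 = 2163)
P = -178 (P = -3 - 175 = -178)
D = 1936 (D = (-44)² = 1936)
D - (v + P) = 1936 - (2163 - 178) = 1936 - 1*1985 = 1936 - 1985 = -49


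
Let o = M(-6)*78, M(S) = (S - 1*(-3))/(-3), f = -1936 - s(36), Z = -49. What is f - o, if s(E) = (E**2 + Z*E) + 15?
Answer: -1561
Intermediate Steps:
s(E) = 15 + E**2 - 49*E (s(E) = (E**2 - 49*E) + 15 = 15 + E**2 - 49*E)
f = -1483 (f = -1936 - (15 + 36**2 - 49*36) = -1936 - (15 + 1296 - 1764) = -1936 - 1*(-453) = -1936 + 453 = -1483)
M(S) = -1 - S/3 (M(S) = (S + 3)*(-1/3) = (3 + S)*(-1/3) = -1 - S/3)
o = 78 (o = (-1 - 1/3*(-6))*78 = (-1 + 2)*78 = 1*78 = 78)
f - o = -1483 - 1*78 = -1483 - 78 = -1561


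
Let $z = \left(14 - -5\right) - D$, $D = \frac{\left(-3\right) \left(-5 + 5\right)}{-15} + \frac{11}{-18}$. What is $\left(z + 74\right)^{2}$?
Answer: $\frac{2839225}{324} \approx 8763.0$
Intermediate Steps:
$D = - \frac{11}{18}$ ($D = \left(-3\right) 0 \left(- \frac{1}{15}\right) + 11 \left(- \frac{1}{18}\right) = 0 \left(- \frac{1}{15}\right) - \frac{11}{18} = 0 - \frac{11}{18} = - \frac{11}{18} \approx -0.61111$)
$z = \frac{353}{18}$ ($z = \left(14 - -5\right) - - \frac{11}{18} = \left(14 + 5\right) + \frac{11}{18} = 19 + \frac{11}{18} = \frac{353}{18} \approx 19.611$)
$\left(z + 74\right)^{2} = \left(\frac{353}{18} + 74\right)^{2} = \left(\frac{1685}{18}\right)^{2} = \frac{2839225}{324}$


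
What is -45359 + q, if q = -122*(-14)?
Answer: -43651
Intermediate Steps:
q = 1708
-45359 + q = -45359 + 1708 = -43651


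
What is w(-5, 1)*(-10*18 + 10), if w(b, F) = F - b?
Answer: -1020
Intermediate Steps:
w(-5, 1)*(-10*18 + 10) = (1 - 1*(-5))*(-10*18 + 10) = (1 + 5)*(-180 + 10) = 6*(-170) = -1020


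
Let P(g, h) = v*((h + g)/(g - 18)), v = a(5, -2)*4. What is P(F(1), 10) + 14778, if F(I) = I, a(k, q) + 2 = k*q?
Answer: 251754/17 ≈ 14809.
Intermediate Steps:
a(k, q) = -2 + k*q
v = -48 (v = (-2 + 5*(-2))*4 = (-2 - 10)*4 = -12*4 = -48)
P(g, h) = -48*(g + h)/(-18 + g) (P(g, h) = -48*(h + g)/(g - 18) = -48*(g + h)/(-18 + g))
P(F(1), 10) + 14778 = 48*(-1*1 - 1*10)/(-18 + 1) + 14778 = 48*(-1 - 10)/(-17) + 14778 = 48*(-1/17)*(-11) + 14778 = 528/17 + 14778 = 251754/17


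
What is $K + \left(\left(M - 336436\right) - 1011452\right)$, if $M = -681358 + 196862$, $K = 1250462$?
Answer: $-581922$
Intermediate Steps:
$M = -484496$
$K + \left(\left(M - 336436\right) - 1011452\right) = 1250462 - 1832384 = -581922$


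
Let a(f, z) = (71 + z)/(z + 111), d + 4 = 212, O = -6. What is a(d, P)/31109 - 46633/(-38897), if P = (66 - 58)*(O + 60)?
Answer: 787752921562/657055397739 ≈ 1.1989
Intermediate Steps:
P = 432 (P = (66 - 58)*(-6 + 60) = 8*54 = 432)
d = 208 (d = -4 + 212 = 208)
a(f, z) = (71 + z)/(111 + z)
a(d, P)/31109 - 46633/(-38897) = ((71 + 432)/(111 + 432))/31109 - 46633/(-38897) = (503/543)*(1/31109) - 46633*(-1/38897) = ((1/543)*503)*(1/31109) + 46633/38897 = (503/543)*(1/31109) + 46633/38897 = 503/16892187 + 46633/38897 = 787752921562/657055397739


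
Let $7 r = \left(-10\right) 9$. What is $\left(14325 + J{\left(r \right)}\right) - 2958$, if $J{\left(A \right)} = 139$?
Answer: $11506$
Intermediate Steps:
$r = - \frac{90}{7}$ ($r = \frac{\left(-10\right) 9}{7} = \frac{1}{7} \left(-90\right) = - \frac{90}{7} \approx -12.857$)
$\left(14325 + J{\left(r \right)}\right) - 2958 = \left(14325 + 139\right) - 2958 = 14464 - 2958 = 11506$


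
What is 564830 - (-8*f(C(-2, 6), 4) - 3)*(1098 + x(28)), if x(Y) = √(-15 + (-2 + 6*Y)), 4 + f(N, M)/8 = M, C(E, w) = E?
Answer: 568124 + 3*√151 ≈ 5.6816e+5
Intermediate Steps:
f(N, M) = -32 + 8*M
x(Y) = √(-17 + 6*Y)
564830 - (-8*f(C(-2, 6), 4) - 3)*(1098 + x(28)) = 564830 - (-8*(-32 + 8*4) - 3)*(1098 + √(-17 + 6*28)) = 564830 - (-8*(-32 + 32) - 3)*(1098 + √(-17 + 168)) = 564830 - (-8*0 - 3)*(1098 + √151) = 564830 - (0 - 3)*(1098 + √151) = 564830 - (-3)*(1098 + √151) = 564830 - (-3294 - 3*√151) = 564830 + (3294 + 3*√151) = 568124 + 3*√151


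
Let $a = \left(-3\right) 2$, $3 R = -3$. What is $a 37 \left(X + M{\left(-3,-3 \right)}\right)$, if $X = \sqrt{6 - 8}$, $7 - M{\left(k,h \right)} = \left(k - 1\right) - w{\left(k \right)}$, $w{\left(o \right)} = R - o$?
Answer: $-2886 - 222 i \sqrt{2} \approx -2886.0 - 313.96 i$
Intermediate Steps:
$R = -1$ ($R = \frac{1}{3} \left(-3\right) = -1$)
$w{\left(o \right)} = -1 - o$
$M{\left(k,h \right)} = 7 - 2 k$ ($M{\left(k,h \right)} = 7 - \left(\left(k - 1\right) - \left(-1 - k\right)\right) = 7 - \left(\left(-1 + k\right) + \left(1 + k\right)\right) = 7 - 2 k$)
$X = i \sqrt{2}$ ($X = \sqrt{-2} = i \sqrt{2} \approx 1.4142 i$)
$a = -6$
$a 37 \left(X + M{\left(-3,-3 \right)}\right) = \left(-6\right) 37 \left(i \sqrt{2} + \left(7 - -6\right)\right) = - 222 \left(i \sqrt{2} + \left(7 + 6\right)\right) = - 222 \left(i \sqrt{2} + 13\right) = - 222 \left(13 + i \sqrt{2}\right) = -2886 - 222 i \sqrt{2}$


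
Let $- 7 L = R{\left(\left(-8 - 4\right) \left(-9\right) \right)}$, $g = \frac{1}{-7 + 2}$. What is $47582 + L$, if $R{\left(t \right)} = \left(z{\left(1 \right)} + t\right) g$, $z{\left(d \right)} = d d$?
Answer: $\frac{1665479}{35} \approx 47585.0$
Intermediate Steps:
$g = - \frac{1}{5}$ ($g = \frac{1}{-5} = - \frac{1}{5} \approx -0.2$)
$z{\left(d \right)} = d^{2}$
$R{\left(t \right)} = - \frac{1}{5} - \frac{t}{5}$ ($R{\left(t \right)} = \left(1^{2} + t\right) \left(- \frac{1}{5}\right) = \left(1 + t\right) \left(- \frac{1}{5}\right) = - \frac{1}{5} - \frac{t}{5}$)
$L = \frac{109}{35}$ ($L = - \frac{- \frac{1}{5} - \frac{\left(-8 - 4\right) \left(-9\right)}{5}}{7} = - \frac{- \frac{1}{5} - \frac{\left(-12\right) \left(-9\right)}{5}}{7} = - \frac{- \frac{1}{5} - \frac{108}{5}}{7} = \left(- \frac{1}{7}\right) \left(- \frac{109}{5}\right) = \frac{109}{35} \approx 3.1143$)
$47582 + L = 47582 + \frac{109}{35} = \frac{1665479}{35}$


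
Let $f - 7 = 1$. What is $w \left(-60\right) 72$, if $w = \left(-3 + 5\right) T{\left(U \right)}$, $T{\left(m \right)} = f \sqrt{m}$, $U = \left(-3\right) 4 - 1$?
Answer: $- 69120 i \sqrt{13} \approx - 2.4922 \cdot 10^{5} i$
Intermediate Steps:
$f = 8$ ($f = 7 + 1 = 8$)
$U = -13$ ($U = -12 - 1 = -13$)
$T{\left(m \right)} = 8 \sqrt{m}$
$w = 16 i \sqrt{13}$ ($w = \left(-3 + 5\right) 8 \sqrt{-13} = 2 \cdot 8 i \sqrt{13} = 16 i \sqrt{13} \approx 57.689 i$)
$w \left(-60\right) 72 = 16 i \sqrt{13} \left(-60\right) 72 = - 960 i \sqrt{13} \cdot 72 = - 69120 i \sqrt{13}$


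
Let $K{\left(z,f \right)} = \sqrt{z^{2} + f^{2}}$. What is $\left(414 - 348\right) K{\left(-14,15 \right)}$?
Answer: $66 \sqrt{421} \approx 1354.2$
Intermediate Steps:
$K{\left(z,f \right)} = \sqrt{f^{2} + z^{2}}$
$\left(414 - 348\right) K{\left(-14,15 \right)} = \left(414 - 348\right) \sqrt{15^{2} + \left(-14\right)^{2}} = 66 \sqrt{225 + 196} = 66 \sqrt{421}$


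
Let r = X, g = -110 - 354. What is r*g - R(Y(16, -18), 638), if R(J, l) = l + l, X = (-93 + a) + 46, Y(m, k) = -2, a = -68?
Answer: 52084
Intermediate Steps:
X = -115 (X = (-93 - 68) + 46 = -161 + 46 = -115)
g = -464
R(J, l) = 2*l
r = -115
r*g - R(Y(16, -18), 638) = -115*(-464) - 2*638 = 53360 - 1*1276 = 53360 - 1276 = 52084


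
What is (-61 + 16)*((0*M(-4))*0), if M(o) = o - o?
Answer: 0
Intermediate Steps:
M(o) = 0
(-61 + 16)*((0*M(-4))*0) = (-61 + 16)*((0*0)*0) = -0*0 = -45*0 = 0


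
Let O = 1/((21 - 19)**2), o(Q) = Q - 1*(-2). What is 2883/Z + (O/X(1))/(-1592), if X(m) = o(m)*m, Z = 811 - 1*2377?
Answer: -3059911/1662048 ≈ -1.8410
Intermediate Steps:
Z = -1566 (Z = 811 - 2377 = -1566)
o(Q) = 2 + Q (o(Q) = Q + 2 = 2 + Q)
X(m) = m*(2 + m) (X(m) = (2 + m)*m = m*(2 + m))
O = 1/4 (O = 1/(2**2) = 1/4 ≈ 0.25000)
2883/Z + (O/X(1))/(-1592) = 2883/(-1566) + (1/(4*((1*(2 + 1)))))/(-1592) = 2883*(-1/1566) + (1/(4*((1*3))))*(-1/1592) = -961/522 + ((1/4)/3)*(-1/1592) = -961/522 + ((1/4)*(1/3))*(-1/1592) = -961/522 + (1/12)*(-1/1592) = -961/522 - 1/19104 = -3059911/1662048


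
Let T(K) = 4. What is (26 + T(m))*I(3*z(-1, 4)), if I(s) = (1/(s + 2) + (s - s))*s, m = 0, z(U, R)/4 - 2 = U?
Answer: 180/7 ≈ 25.714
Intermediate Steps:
z(U, R) = 8 + 4*U
I(s) = s/(2 + s) (I(s) = (1/(2 + s) + 0)*s = s/(2 + s))
(26 + T(m))*I(3*z(-1, 4)) = (26 + 4)*((3*(8 + 4*(-1)))/(2 + 3*(8 + 4*(-1)))) = 30*((3*(8 - 4))/(2 + 3*(8 - 4))) = 30*((3*4)/(2 + 3*4)) = 30*(12/(2 + 12)) = 30*(12/14) = 30*(12*(1/14)) = 30*(6/7) = 180/7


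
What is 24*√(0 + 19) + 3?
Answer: 3 + 24*√19 ≈ 107.61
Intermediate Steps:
24*√(0 + 19) + 3 = 24*√19 + 3 = 3 + 24*√19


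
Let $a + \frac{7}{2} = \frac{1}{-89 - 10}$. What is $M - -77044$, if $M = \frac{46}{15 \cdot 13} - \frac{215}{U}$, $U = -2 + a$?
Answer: $\frac{16399077116}{212745} \approx 77083.0$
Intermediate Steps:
$a = - \frac{695}{198}$ ($a = - \frac{7}{2} + \frac{1}{-89 - 10} = - \frac{7}{2} + \frac{1}{-99} = - \frac{7}{2} - \frac{1}{99} = - \frac{695}{198} \approx -3.5101$)
$U = - \frac{1091}{198}$ ($U = -2 - \frac{695}{198} = - \frac{1091}{198} \approx -5.5101$)
$M = \frac{8351336}{212745}$ ($M = \frac{46}{15 \cdot 13} - \frac{215}{- \frac{1091}{198}} = \frac{46}{195} - - \frac{42570}{1091} = 46 \cdot \frac{1}{195} + \frac{42570}{1091} = \frac{46}{195} + \frac{42570}{1091} = \frac{8351336}{212745} \approx 39.255$)
$M - -77044 = \frac{8351336}{212745} - -77044 = \frac{8351336}{212745} + 77044 = \frac{16399077116}{212745}$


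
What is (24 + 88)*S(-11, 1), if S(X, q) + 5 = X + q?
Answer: -1680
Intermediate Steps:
S(X, q) = -5 + X + q (S(X, q) = -5 + (X + q) = -5 + X + q)
(24 + 88)*S(-11, 1) = (24 + 88)*(-5 - 11 + 1) = 112*(-15) = -1680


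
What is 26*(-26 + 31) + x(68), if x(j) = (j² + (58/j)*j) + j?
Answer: 4880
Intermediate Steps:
x(j) = 58 + j + j² (x(j) = (j² + 58) + j = (58 + j²) + j = 58 + j + j²)
26*(-26 + 31) + x(68) = 26*(-26 + 31) + (58 + 68 + 68²) = 26*5 + (58 + 68 + 4624) = 130 + 4750 = 4880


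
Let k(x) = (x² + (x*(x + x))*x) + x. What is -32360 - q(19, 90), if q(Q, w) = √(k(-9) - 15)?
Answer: -32360 - I*√1401 ≈ -32360.0 - 37.43*I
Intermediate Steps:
k(x) = x + x² + 2*x³ (k(x) = (x² + (x*(2*x))*x) + x = (x² + (2*x²)*x) + x = (x² + 2*x³) + x = x + x² + 2*x³)
q(Q, w) = I*√1401 (q(Q, w) = √(-9*(1 - 9 + 2*(-9)²) - 15) = √(-9*(1 - 9 + 2*81) - 15) = √(-9*(1 - 9 + 162) - 15) = √(-9*154 - 15) = √(-1386 - 15) = √(-1401) = I*√1401)
-32360 - q(19, 90) = -32360 - I*√1401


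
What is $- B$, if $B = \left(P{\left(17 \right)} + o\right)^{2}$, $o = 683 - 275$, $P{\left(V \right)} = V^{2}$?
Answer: $-485809$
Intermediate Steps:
$o = 408$ ($o = 683 - 275 = 408$)
$B = 485809$ ($B = \left(17^{2} + 408\right)^{2} = \left(289 + 408\right)^{2} = 697^{2} = 485809$)
$- B = \left(-1\right) 485809 = -485809$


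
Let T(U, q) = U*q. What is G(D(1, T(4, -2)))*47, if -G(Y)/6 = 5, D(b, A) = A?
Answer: -1410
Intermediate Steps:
G(Y) = -30 (G(Y) = -6*5 = -30)
G(D(1, T(4, -2)))*47 = -30*47 = -1410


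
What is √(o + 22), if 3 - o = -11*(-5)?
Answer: I*√30 ≈ 5.4772*I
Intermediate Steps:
o = -52 (o = 3 - (-11)*(-5) = 3 - 1*55 = 3 - 55 = -52)
√(o + 22) = √(-52 + 22) = √(-30) = I*√30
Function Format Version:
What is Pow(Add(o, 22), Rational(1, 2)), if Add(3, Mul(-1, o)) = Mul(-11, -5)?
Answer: Mul(I, Pow(30, Rational(1, 2))) ≈ Mul(5.4772, I)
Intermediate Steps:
o = -52 (o = Add(3, Mul(-1, Mul(-11, -5))) = Add(3, Mul(-1, 55)) = Add(3, -55) = -52)
Pow(Add(o, 22), Rational(1, 2)) = Pow(Add(-52, 22), Rational(1, 2)) = Pow(-30, Rational(1, 2)) = Mul(I, Pow(30, Rational(1, 2)))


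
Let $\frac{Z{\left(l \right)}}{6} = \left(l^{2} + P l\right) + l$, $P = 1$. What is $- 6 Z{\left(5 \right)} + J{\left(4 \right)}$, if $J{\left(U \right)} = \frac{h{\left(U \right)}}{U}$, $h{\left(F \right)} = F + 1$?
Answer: $- \frac{5035}{4} \approx -1258.8$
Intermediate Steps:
$h{\left(F \right)} = 1 + F$
$Z{\left(l \right)} = 6 l^{2} + 12 l$ ($Z{\left(l \right)} = 6 \left(\left(l^{2} + 1 l\right) + l\right) = 6 \left(\left(l^{2} + l\right) + l\right) = 6 \left(\left(l + l^{2}\right) + l\right) = 6 \left(l^{2} + 2 l\right) = 6 l^{2} + 12 l$)
$J{\left(U \right)} = \frac{1 + U}{U}$
$- 6 Z{\left(5 \right)} + J{\left(4 \right)} = - 6 \cdot 6 \cdot 5 \left(2 + 5\right) + \frac{1 + 4}{4} = - 6 \cdot 6 \cdot 5 \cdot 7 + \frac{1}{4} \cdot 5 = \left(-6\right) 210 + \frac{5}{4} = -1260 + \frac{5}{4} = - \frac{5035}{4}$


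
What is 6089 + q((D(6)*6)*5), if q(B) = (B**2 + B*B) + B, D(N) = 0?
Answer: 6089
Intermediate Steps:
q(B) = B + 2*B**2 (q(B) = (B**2 + B**2) + B = 2*B**2 + B = B + 2*B**2)
6089 + q((D(6)*6)*5) = 6089 + ((0*6)*5)*(1 + 2*((0*6)*5)) = 6089 + (0*5)*(1 + 2*(0*5)) = 6089 + 0*(1 + 2*0) = 6089 + 0*(1 + 0) = 6089 + 0*1 = 6089 + 0 = 6089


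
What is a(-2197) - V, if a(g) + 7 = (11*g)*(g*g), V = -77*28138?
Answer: -116647326484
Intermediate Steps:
V = -2166626
a(g) = -7 + 11*g³ (a(g) = -7 + (11*g)*(g*g) = -7 + (11*g)*g² = -7 + 11*g³)
a(-2197) - V = (-7 + 11*(-2197)³) - 1*(-2166626) = (-7 + 11*(-10604499373)) + 2166626 = (-7 - 116649493103) + 2166626 = -116649493110 + 2166626 = -116647326484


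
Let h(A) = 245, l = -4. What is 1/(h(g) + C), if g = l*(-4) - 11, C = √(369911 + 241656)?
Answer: -245/551542 + √611567/551542 ≈ 0.00097368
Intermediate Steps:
C = √611567 ≈ 782.03
g = 5 (g = -4*(-4) - 11 = 16 - 11 = 5)
1/(h(g) + C) = 1/(245 + √611567)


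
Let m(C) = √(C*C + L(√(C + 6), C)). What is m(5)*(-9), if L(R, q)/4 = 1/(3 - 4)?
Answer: -9*√21 ≈ -41.243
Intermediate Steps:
L(R, q) = -4 (L(R, q) = 4/(3 - 4) = 4/(-1) = 4*(-1) = -4)
m(C) = √(-4 + C²) (m(C) = √(C*C - 4) = √(C² - 4) = √(-4 + C²))
m(5)*(-9) = √(-4 + 5²)*(-9) = √(-4 + 25)*(-9) = √21*(-9) = -9*√21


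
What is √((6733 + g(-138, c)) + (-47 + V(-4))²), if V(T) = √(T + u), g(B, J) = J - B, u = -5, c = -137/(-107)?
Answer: √(103868538 - 3228618*I)/107 ≈ 95.26 - 1.4802*I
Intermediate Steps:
c = 137/107 (c = -137*(-1/107) = 137/107 ≈ 1.2804)
V(T) = √(-5 + T) (V(T) = √(T - 5) = √(-5 + T))
√((6733 + g(-138, c)) + (-47 + V(-4))²) = √((6733 + (137/107 - 1*(-138))) + (-47 + √(-5 - 4))²) = √((6733 + (137/107 + 138)) + (-47 + √(-9))²) = √((6733 + 14903/107) + (-47 + 3*I)²) = √(735334/107 + (-47 + 3*I)²)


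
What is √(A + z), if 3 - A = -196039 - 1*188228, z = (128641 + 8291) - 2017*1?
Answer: √519185 ≈ 720.54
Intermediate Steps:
z = 134915 (z = 136932 - 2017 = 134915)
A = 384270 (A = 3 - (-196039 - 1*188228) = 3 - (-196039 - 188228) = 3 - 1*(-384267) = 3 + 384267 = 384270)
√(A + z) = √(384270 + 134915) = √519185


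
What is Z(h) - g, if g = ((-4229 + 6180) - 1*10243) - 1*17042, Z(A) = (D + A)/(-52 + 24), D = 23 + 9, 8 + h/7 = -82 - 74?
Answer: 177617/7 ≈ 25374.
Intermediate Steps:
h = -1148 (h = -56 + 7*(-82 - 74) = -56 + 7*(-156) = -56 - 1092 = -1148)
D = 32
Z(A) = -8/7 - A/28 (Z(A) = (32 + A)/(-52 + 24) = (32 + A)/(-28) = (32 + A)*(-1/28) = -8/7 - A/28)
g = -25334 (g = (1951 - 10243) - 17042 = -8292 - 17042 = -25334)
Z(h) - g = (-8/7 - 1/28*(-1148)) - 1*(-25334) = (-8/7 + 41) + 25334 = 279/7 + 25334 = 177617/7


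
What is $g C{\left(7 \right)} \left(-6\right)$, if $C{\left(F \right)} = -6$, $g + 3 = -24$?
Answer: $-972$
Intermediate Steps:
$g = -27$ ($g = -3 - 24 = -27$)
$g C{\left(7 \right)} \left(-6\right) = \left(-27\right) \left(-6\right) \left(-6\right) = 162 \left(-6\right) = -972$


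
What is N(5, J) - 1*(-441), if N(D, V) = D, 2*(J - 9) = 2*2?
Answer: 446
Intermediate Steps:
J = 11 (J = 9 + (2*2)/2 = 9 + (½)*4 = 9 + 2 = 11)
N(5, J) - 1*(-441) = 5 - 1*(-441) = 5 + 441 = 446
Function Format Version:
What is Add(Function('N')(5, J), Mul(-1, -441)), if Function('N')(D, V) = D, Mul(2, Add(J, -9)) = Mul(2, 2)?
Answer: 446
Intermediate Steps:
J = 11 (J = Add(9, Mul(Rational(1, 2), Mul(2, 2))) = Add(9, Mul(Rational(1, 2), 4)) = Add(9, 2) = 11)
Add(Function('N')(5, J), Mul(-1, -441)) = Add(5, Mul(-1, -441)) = Add(5, 441) = 446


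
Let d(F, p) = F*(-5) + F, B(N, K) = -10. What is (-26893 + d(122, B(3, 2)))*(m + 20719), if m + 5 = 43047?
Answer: -1745839941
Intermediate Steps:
m = 43042 (m = -5 + 43047 = 43042)
d(F, p) = -4*F (d(F, p) = -5*F + F = -4*F)
(-26893 + d(122, B(3, 2)))*(m + 20719) = (-26893 - 4*122)*(43042 + 20719) = (-26893 - 488)*63761 = -27381*63761 = -1745839941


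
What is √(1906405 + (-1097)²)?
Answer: √3109814 ≈ 1763.5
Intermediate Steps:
√(1906405 + (-1097)²) = √(1906405 + 1203409) = √3109814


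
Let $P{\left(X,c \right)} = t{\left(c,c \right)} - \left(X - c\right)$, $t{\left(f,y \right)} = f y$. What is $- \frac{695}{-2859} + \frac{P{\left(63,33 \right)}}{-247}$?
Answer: $- \frac{2856016}{706173} \approx -4.0444$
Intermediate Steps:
$P{\left(X,c \right)} = c + c^{2} - X$ ($P{\left(X,c \right)} = c c - \left(X - c\right) = c^{2} - \left(X - c\right) = c + c^{2} - X$)
$- \frac{695}{-2859} + \frac{P{\left(63,33 \right)}}{-247} = - \frac{695}{-2859} + \frac{33 + 33^{2} - 63}{-247} = \left(-695\right) \left(- \frac{1}{2859}\right) + \left(33 + 1089 - 63\right) \left(- \frac{1}{247}\right) = \frac{695}{2859} + 1059 \left(- \frac{1}{247}\right) = \frac{695}{2859} - \frac{1059}{247} = - \frac{2856016}{706173}$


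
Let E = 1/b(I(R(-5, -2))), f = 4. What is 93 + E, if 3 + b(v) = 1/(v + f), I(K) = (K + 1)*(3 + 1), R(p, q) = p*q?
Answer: 13251/143 ≈ 92.664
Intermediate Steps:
I(K) = 4 + 4*K (I(K) = (1 + K)*4 = 4 + 4*K)
b(v) = -3 + 1/(4 + v) (b(v) = -3 + 1/(v + 4) = -3 + 1/(4 + v))
E = -48/143 (E = 1/((-11 - 3*(4 + 4*(-5*(-2))))/(4 + (4 + 4*(-5*(-2))))) = 1/((-11 - 3*(4 + 4*10))/(4 + (4 + 4*10))) = 1/((-11 - 3*(4 + 40))/(4 + (4 + 40))) = 1/((-11 - 3*44)/(4 + 44)) = 1/((-11 - 132)/48) = 1/((1/48)*(-143)) = 1/(-143/48) = -48/143 ≈ -0.33566)
93 + E = 93 - 48/143 = 13251/143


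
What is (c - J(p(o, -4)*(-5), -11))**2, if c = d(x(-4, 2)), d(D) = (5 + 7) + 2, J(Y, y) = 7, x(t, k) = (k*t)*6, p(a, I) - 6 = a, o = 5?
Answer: 49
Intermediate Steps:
p(a, I) = 6 + a
x(t, k) = 6*k*t
d(D) = 14 (d(D) = 12 + 2 = 14)
c = 14
(c - J(p(o, -4)*(-5), -11))**2 = (14 - 1*7)**2 = (14 - 7)**2 = 7**2 = 49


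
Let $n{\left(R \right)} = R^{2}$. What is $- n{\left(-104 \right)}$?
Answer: $-10816$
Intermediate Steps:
$- n{\left(-104 \right)} = - \left(-104\right)^{2} = \left(-1\right) 10816 = -10816$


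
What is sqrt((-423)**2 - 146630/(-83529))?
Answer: sqrt(138712963525951)/27843 ≈ 423.00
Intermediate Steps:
sqrt((-423)**2 - 146630/(-83529)) = sqrt(178929 - 146630*(-1/83529)) = sqrt(178929 + 146630/83529) = sqrt(14945907071/83529) = sqrt(138712963525951)/27843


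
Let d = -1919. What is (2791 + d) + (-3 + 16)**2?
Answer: 1041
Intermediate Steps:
(2791 + d) + (-3 + 16)**2 = (2791 - 1919) + (-3 + 16)**2 = 872 + 13**2 = 872 + 169 = 1041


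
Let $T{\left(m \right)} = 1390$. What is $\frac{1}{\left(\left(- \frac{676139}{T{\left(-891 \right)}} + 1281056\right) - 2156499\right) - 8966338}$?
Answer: $- \frac{1390}{13680751729} \approx -1.016 \cdot 10^{-7}$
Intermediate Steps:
$\frac{1}{\left(\left(- \frac{676139}{T{\left(-891 \right)}} + 1281056\right) - 2156499\right) - 8966338} = \frac{1}{\left(\left(- \frac{676139}{1390} + 1281056\right) - 2156499\right) - 8966338} = \frac{1}{\left(\frac{1779991701}{1390} - 2156499\right) - 8966338} = \frac{1}{- \frac{1217541909}{1390} - 8966338} = \frac{1}{- \frac{13680751729}{1390}} = - \frac{1390}{13680751729}$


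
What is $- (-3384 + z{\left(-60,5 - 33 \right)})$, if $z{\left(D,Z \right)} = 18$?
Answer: $3366$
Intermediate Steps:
$- (-3384 + z{\left(-60,5 - 33 \right)}) = - (-3384 + 18) = \left(-1\right) \left(-3366\right) = 3366$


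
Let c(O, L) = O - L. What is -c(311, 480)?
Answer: 169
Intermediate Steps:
-c(311, 480) = -(311 - 1*480) = -(311 - 480) = -1*(-169) = 169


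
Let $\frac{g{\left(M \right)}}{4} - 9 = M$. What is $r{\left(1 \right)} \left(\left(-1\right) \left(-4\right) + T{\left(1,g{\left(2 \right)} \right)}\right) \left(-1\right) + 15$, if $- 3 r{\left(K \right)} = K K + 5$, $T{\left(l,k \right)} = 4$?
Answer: $31$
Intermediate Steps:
$g{\left(M \right)} = 36 + 4 M$
$r{\left(K \right)} = - \frac{5}{3} - \frac{K^{2}}{3}$ ($r{\left(K \right)} = - \frac{K K + 5}{3} = - \frac{K^{2} + 5}{3} = - \frac{5 + K^{2}}{3} = - \frac{5}{3} - \frac{K^{2}}{3}$)
$r{\left(1 \right)} \left(\left(-1\right) \left(-4\right) + T{\left(1,g{\left(2 \right)} \right)}\right) \left(-1\right) + 15 = \left(- \frac{5}{3} - \frac{1^{2}}{3}\right) \left(\left(-1\right) \left(-4\right) + 4\right) \left(-1\right) + 15 = \left(- \frac{5}{3} - \frac{1}{3}\right) \left(4 + 4\right) \left(-1\right) + 15 = \left(- \frac{5}{3} - \frac{1}{3}\right) 8 \left(-1\right) + 15 = \left(-2\right) \left(-8\right) + 15 = 16 + 15 = 31$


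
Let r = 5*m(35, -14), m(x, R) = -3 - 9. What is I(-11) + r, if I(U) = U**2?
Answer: 61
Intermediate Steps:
m(x, R) = -12
r = -60 (r = 5*(-12) = -60)
I(-11) + r = (-11)**2 - 60 = 121 - 60 = 61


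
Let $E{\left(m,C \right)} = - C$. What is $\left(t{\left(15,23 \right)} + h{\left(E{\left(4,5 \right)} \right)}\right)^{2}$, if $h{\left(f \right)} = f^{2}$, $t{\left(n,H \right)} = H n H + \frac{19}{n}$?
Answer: $\frac{14260897561}{225} \approx 6.3382 \cdot 10^{7}$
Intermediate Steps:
$t{\left(n,H \right)} = \frac{19}{n} + n H^{2}$ ($t{\left(n,H \right)} = n H^{2} + \frac{19}{n} = \frac{19}{n} + n H^{2}$)
$\left(t{\left(15,23 \right)} + h{\left(E{\left(4,5 \right)} \right)}\right)^{2} = \left(\left(\frac{19}{15} + 15 \cdot 23^{2}\right) + \left(\left(-1\right) 5\right)^{2}\right)^{2} = \left(\left(19 \cdot \frac{1}{15} + 15 \cdot 529\right) + \left(-5\right)^{2}\right)^{2} = \left(\left(\frac{19}{15} + 7935\right) + 25\right)^{2} = \left(\frac{119044}{15} + 25\right)^{2} = \left(\frac{119419}{15}\right)^{2} = \frac{14260897561}{225}$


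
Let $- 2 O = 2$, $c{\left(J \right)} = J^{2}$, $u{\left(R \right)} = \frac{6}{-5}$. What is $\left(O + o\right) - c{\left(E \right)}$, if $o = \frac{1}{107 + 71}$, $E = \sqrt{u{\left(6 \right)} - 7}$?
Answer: $\frac{6413}{890} \approx 7.2056$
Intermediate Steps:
$u{\left(R \right)} = - \frac{6}{5}$ ($u{\left(R \right)} = 6 \left(- \frac{1}{5}\right) = - \frac{6}{5}$)
$E = \frac{i \sqrt{205}}{5}$ ($E = \sqrt{- \frac{6}{5} - 7} = \sqrt{- \frac{41}{5}} = \frac{i \sqrt{205}}{5} \approx 2.8636 i$)
$o = \frac{1}{178} \approx 0.005618$
$O = -1$ ($O = \left(- \frac{1}{2}\right) 2 = -1$)
$\left(O + o\right) - c{\left(E \right)} = \left(-1 + \frac{1}{178}\right) - \left(\frac{i \sqrt{205}}{5}\right)^{2} = - \frac{177}{178} - - \frac{41}{5} = - \frac{177}{178} + \frac{41}{5} = \frac{6413}{890}$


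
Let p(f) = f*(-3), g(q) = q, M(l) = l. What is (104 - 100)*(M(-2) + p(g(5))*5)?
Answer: -308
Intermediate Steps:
p(f) = -3*f
(104 - 100)*(M(-2) + p(g(5))*5) = (104 - 100)*(-2 - 3*5*5) = 4*(-2 - 15*5) = 4*(-2 - 75) = 4*(-77) = -308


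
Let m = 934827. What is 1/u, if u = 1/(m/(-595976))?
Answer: -934827/595976 ≈ -1.5686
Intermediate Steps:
u = -595976/934827 (u = 1/(934827/(-595976)) = 1/(934827*(-1/595976)) = 1/(-934827/595976) = -595976/934827 ≈ -0.63753)
1/u = 1/(-595976/934827) = -934827/595976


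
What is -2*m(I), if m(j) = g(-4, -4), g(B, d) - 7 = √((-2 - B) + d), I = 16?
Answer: -14 - 2*I*√2 ≈ -14.0 - 2.8284*I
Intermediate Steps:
g(B, d) = 7 + √(-2 + d - B) (g(B, d) = 7 + √((-2 - B) + d) = 7 + √(-2 + d - B))
m(j) = 7 + I*√2 (m(j) = 7 + √(-2 - 4 - 1*(-4)) = 7 + √(-2 - 4 + 4) = 7 + √(-2) = 7 + I*√2)
-2*m(I) = -2*(7 + I*√2) = -14 - 2*I*√2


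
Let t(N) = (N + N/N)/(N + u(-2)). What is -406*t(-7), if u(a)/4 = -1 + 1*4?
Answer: 2436/5 ≈ 487.20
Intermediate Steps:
u(a) = 12 (u(a) = 4*(-1 + 1*4) = 4*(-1 + 4) = 4*3 = 12)
t(N) = (1 + N)/(12 + N) (t(N) = (N + N/N)/(N + 12) = (N + 1)/(12 + N) = (1 + N)/(12 + N))
-406*t(-7) = -406*(1 - 7)/(12 - 7) = -406*(-6)/5 = -406*(-6/5) = 2436/5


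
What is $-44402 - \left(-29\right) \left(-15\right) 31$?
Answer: $-57887$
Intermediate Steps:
$-44402 - \left(-29\right) \left(-15\right) 31 = -44402 - 435 \cdot 31 = -44402 - 13485 = -57887$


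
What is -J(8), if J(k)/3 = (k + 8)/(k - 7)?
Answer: -48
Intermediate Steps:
J(k) = 3*(8 + k)/(-7 + k) (J(k) = 3*((k + 8)/(k - 7)) = 3*((8 + k)/(-7 + k)) = 3*(8 + k)/(-7 + k))
-J(8) = -3*(8 + 8)/(-7 + 8) = -3*16/1 = -3*16 = -1*48 = -48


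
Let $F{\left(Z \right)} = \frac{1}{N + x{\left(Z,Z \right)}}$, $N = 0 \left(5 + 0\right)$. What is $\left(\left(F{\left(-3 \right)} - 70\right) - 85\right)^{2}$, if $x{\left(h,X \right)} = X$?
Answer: $\frac{217156}{9} \approx 24128.0$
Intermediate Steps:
$N = 0$ ($N = 0 \cdot 5 = 0$)
$F{\left(Z \right)} = \frac{1}{Z}$ ($F{\left(Z \right)} = \frac{1}{0 + Z} = \frac{1}{Z}$)
$\left(\left(F{\left(-3 \right)} - 70\right) - 85\right)^{2} = \left(\left(\frac{1}{-3} - 70\right) - 85\right)^{2} = \left(\left(- \frac{1}{3} - 70\right) - 85\right)^{2} = \left(- \frac{211}{3} - 85\right)^{2} = \left(- \frac{466}{3}\right)^{2} = \frac{217156}{9}$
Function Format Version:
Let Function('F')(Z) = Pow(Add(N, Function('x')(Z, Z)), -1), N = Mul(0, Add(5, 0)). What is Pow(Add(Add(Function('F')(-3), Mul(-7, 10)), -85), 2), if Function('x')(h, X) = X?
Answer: Rational(217156, 9) ≈ 24128.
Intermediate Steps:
N = 0 (N = Mul(0, 5) = 0)
Function('F')(Z) = Pow(Z, -1) (Function('F')(Z) = Pow(Add(0, Z), -1) = Pow(Z, -1))
Pow(Add(Add(Function('F')(-3), Mul(-7, 10)), -85), 2) = Pow(Add(Add(Pow(-3, -1), Mul(-7, 10)), -85), 2) = Pow(Add(Add(Rational(-1, 3), -70), -85), 2) = Pow(Add(Rational(-211, 3), -85), 2) = Pow(Rational(-466, 3), 2) = Rational(217156, 9)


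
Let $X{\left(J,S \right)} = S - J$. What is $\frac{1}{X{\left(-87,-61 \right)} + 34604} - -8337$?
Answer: $\frac{288710311}{34630} \approx 8337.0$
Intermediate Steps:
$\frac{1}{X{\left(-87,-61 \right)} + 34604} - -8337 = \frac{1}{\left(-61 - -87\right) + 34604} - -8337 = \frac{1}{\left(-61 + 87\right) + 34604} + 8337 = \frac{1}{26 + 34604} + 8337 = \frac{1}{34630} + 8337 = \frac{288710311}{34630}$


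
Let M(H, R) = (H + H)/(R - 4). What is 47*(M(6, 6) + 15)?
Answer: 987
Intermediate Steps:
M(H, R) = 2*H/(-4 + R) (M(H, R) = (2*H)/(-4 + R) = 2*H/(-4 + R))
47*(M(6, 6) + 15) = 47*(2*6/(-4 + 6) + 15) = 47*(2*6/2 + 15) = 47*(2*6*(½) + 15) = 47*(6 + 15) = 47*21 = 987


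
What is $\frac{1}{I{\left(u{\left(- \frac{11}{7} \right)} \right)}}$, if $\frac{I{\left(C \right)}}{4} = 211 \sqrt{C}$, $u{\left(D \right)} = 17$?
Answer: $\frac{\sqrt{17}}{14348} \approx 0.00028736$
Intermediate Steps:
$I{\left(C \right)} = 844 \sqrt{C}$ ($I{\left(C \right)} = 4 \cdot 211 \sqrt{C} = 844 \sqrt{C}$)
$\frac{1}{I{\left(u{\left(- \frac{11}{7} \right)} \right)}} = \frac{1}{844 \sqrt{17}} = \frac{\sqrt{17}}{14348}$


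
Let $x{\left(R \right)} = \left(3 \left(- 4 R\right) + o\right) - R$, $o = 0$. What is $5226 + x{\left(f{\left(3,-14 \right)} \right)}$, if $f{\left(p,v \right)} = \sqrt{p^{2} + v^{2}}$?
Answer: $5226 - 13 \sqrt{205} \approx 5039.9$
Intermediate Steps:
$x{\left(R \right)} = - 13 R$ ($x{\left(R \right)} = \left(3 \left(- 4 R\right) + 0\right) - R = \left(- 12 R + 0\right) - R = - 12 R - R = - 13 R$)
$5226 + x{\left(f{\left(3,-14 \right)} \right)} = 5226 - 13 \sqrt{3^{2} + \left(-14\right)^{2}} = 5226 - 13 \sqrt{9 + 196} = 5226 - 13 \sqrt{205}$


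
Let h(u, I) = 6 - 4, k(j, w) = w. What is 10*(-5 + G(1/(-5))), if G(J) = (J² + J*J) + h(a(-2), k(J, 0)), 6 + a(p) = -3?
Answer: -146/5 ≈ -29.200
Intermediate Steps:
a(p) = -9 (a(p) = -6 - 3 = -9)
h(u, I) = 2
G(J) = 2 + 2*J² (G(J) = (J² + J*J) + 2 = (J² + J²) + 2 = 2*J² + 2 = 2 + 2*J²)
10*(-5 + G(1/(-5))) = 10*(-5 + (2 + 2*(1/(-5))²)) = 10*(-5 + (2 + 2*(-⅕)²)) = 10*(-5 + (2 + 2*(1/25))) = 10*(-5 + (2 + 2/25)) = 10*(-5 + 52/25) = 10*(-73/25) = -146/5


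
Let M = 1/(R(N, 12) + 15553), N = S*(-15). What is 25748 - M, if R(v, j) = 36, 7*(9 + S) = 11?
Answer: 401385571/15589 ≈ 25748.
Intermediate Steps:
S = -52/7 (S = -9 + (⅐)*11 = -9 + 11/7 = -52/7 ≈ -7.4286)
N = 780/7 (N = -52/7*(-15) = 780/7 ≈ 111.43)
M = 1/15589 (M = 1/(36 + 15553) = 1/15589 ≈ 6.4148e-5)
25748 - M = 25748 - 1*1/15589 = 25748 - 1/15589 = 401385571/15589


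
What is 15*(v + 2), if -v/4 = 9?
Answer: -510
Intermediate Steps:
v = -36 (v = -4*9 = -36)
15*(v + 2) = 15*(-36 + 2) = 15*(-34) = -510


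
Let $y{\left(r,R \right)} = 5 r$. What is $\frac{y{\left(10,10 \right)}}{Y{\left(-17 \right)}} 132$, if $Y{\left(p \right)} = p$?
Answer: $- \frac{6600}{17} \approx -388.24$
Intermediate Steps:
$\frac{y{\left(10,10 \right)}}{Y{\left(-17 \right)}} 132 = \frac{5 \cdot 10}{-17} \cdot 132 = 50 \left(- \frac{1}{17}\right) 132 = \left(- \frac{50}{17}\right) 132 = - \frac{6600}{17}$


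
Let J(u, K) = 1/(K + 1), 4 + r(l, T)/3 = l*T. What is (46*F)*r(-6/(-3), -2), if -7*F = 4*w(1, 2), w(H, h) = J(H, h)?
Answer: 1472/7 ≈ 210.29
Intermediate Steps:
r(l, T) = -12 + 3*T*l (r(l, T) = -12 + 3*(l*T) = -12 + 3*(T*l) = -12 + 3*T*l)
J(u, K) = 1/(1 + K)
w(H, h) = 1/(1 + h)
F = -4/21 (F = -4/(7*(1 + 2)) = -4/(7*3) = -1/7*4/3 = -4/21 ≈ -0.19048)
(46*F)*r(-6/(-3), -2) = (46*(-4/21))*(-12 + 3*(-2)*(-6/(-3))) = -184*(-12 + 3*(-2)*(-6*(-1/3)))/21 = -184*(-12 + 3*(-2)*2)/21 = -184*(-12 - 12)/21 = -184/21*(-24) = 1472/7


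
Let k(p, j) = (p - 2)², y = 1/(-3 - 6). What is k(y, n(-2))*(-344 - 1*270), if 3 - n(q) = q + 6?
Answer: -221654/81 ≈ -2736.5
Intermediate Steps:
n(q) = -3 - q (n(q) = 3 - (q + 6) = 3 - (6 + q) = 3 + (-6 - q) = -3 - q)
y = -⅑ (y = 1/(-9) = -⅑ ≈ -0.11111)
k(p, j) = (-2 + p)²
k(y, n(-2))*(-344 - 1*270) = (-2 - ⅑)²*(-344 - 1*270) = (-19/9)²*(-344 - 270) = (361/81)*(-614) = -221654/81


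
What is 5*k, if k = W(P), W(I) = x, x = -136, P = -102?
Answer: -680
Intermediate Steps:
W(I) = -136
k = -136
5*k = 5*(-136) = -680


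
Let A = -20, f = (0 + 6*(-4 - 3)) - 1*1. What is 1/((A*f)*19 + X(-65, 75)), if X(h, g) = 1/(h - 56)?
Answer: 121/1977139 ≈ 6.1200e-5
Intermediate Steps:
X(h, g) = 1/(-56 + h)
f = -43 (f = (0 + 6*(-7)) - 1 = (0 - 42) - 1 = -42 - 1 = -43)
1/((A*f)*19 + X(-65, 75)) = 1/(-20*(-43)*19 + 1/(-56 - 65)) = 1/(860*19 + 1/(-121)) = 1/(16340 - 1/121) = 1/(1977139/121) = 121/1977139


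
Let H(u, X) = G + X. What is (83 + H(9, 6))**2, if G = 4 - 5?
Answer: 7744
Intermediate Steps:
G = -1
H(u, X) = -1 + X
(83 + H(9, 6))**2 = (83 + (-1 + 6))**2 = (83 + 5)**2 = 88**2 = 7744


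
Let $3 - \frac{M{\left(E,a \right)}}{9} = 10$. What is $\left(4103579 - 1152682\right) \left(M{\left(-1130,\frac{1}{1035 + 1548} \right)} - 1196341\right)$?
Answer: $-3530464974388$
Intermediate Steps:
$M{\left(E,a \right)} = -63$ ($M{\left(E,a \right)} = 27 - 90 = -63$)
$\left(4103579 - 1152682\right) \left(M{\left(-1130,\frac{1}{1035 + 1548} \right)} - 1196341\right) = \left(4103579 - 1152682\right) \left(-63 - 1196341\right) = 2950897 \left(-1196404\right) = -3530464974388$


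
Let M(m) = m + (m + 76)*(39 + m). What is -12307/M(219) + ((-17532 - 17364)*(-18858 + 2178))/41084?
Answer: 11106988784083/783975159 ≈ 14168.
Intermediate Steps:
M(m) = m + (39 + m)*(76 + m) (M(m) = m + (76 + m)*(39 + m) = m + (39 + m)*(76 + m))
-12307/M(219) + ((-17532 - 17364)*(-18858 + 2178))/41084 = -12307/(2964 + 219**2 + 116*219) + ((-17532 - 17364)*(-18858 + 2178))/41084 = -12307/(2964 + 47961 + 25404) - 34896*(-16680)*(1/41084) = -12307/76329 + 582065280*(1/41084) = -12307*1/76329 + 145516320/10271 = -12307/76329 + 145516320/10271 = 11106988784083/783975159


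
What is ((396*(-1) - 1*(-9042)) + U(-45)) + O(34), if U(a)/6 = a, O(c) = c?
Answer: 8410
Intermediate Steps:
U(a) = 6*a
((396*(-1) - 1*(-9042)) + U(-45)) + O(34) = ((396*(-1) - 1*(-9042)) + 6*(-45)) + 34 = ((-396 + 9042) - 270) + 34 = (8646 - 270) + 34 = 8376 + 34 = 8410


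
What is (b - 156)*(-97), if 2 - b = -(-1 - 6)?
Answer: 15617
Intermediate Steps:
b = -5 (b = 2 - (-1)*(-1 - 6) = 2 - (-1)*(-7) = 2 - 1*7 = 2 - 7 = -5)
(b - 156)*(-97) = (-5 - 156)*(-97) = -161*(-97) = 15617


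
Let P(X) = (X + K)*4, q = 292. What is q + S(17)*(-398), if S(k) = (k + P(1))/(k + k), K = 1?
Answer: -11/17 ≈ -0.64706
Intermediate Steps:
P(X) = 4 + 4*X (P(X) = (X + 1)*4 = (1 + X)*4 = 4 + 4*X)
S(k) = (8 + k)/(2*k) (S(k) = (k + (4 + 4*1))/(k + k) = (k + (4 + 4))/((2*k)) = (k + 8)*(1/(2*k)) = (8 + k)*(1/(2*k)) = (8 + k)/(2*k))
q + S(17)*(-398) = 292 + ((½)*(8 + 17)/17)*(-398) = 292 + ((½)*(1/17)*25)*(-398) = 292 + (25/34)*(-398) = 292 - 4975/17 = -11/17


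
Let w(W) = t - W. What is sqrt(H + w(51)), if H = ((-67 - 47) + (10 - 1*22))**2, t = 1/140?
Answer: sqrt(77542535)/70 ≈ 125.80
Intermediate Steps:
t = 1/140 ≈ 0.0071429
w(W) = 1/140 - W
H = 15876 (H = (-114 + (10 - 22))**2 = (-114 - 12)**2 = (-126)**2 = 15876)
sqrt(H + w(51)) = sqrt(15876 + (1/140 - 1*51)) = sqrt(15876 + (1/140 - 51)) = sqrt(15876 - 7139/140) = sqrt(2215501/140) = sqrt(77542535)/70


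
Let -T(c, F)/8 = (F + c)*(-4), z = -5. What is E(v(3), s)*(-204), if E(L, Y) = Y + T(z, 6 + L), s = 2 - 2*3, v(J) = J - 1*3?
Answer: -5712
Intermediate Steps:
v(J) = -3 + J (v(J) = J - 3 = -3 + J)
T(c, F) = 32*F + 32*c (T(c, F) = -8*(F + c)*(-4) = -8*(-4*F - 4*c) = 32*F + 32*c)
s = -4 (s = 2 - 6 = -4)
E(L, Y) = 32 + Y + 32*L (E(L, Y) = Y + (32*(6 + L) + 32*(-5)) = Y + ((192 + 32*L) - 160) = Y + (32 + 32*L) = 32 + Y + 32*L)
E(v(3), s)*(-204) = (32 - 4 + 32*(-3 + 3))*(-204) = (32 - 4 + 32*0)*(-204) = (32 - 4 + 0)*(-204) = 28*(-204) = -5712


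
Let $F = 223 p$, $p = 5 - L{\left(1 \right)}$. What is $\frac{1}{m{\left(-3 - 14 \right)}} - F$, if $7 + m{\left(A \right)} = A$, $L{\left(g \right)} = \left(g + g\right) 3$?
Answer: $\frac{5351}{24} \approx 222.96$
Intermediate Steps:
$L{\left(g \right)} = 6 g$ ($L{\left(g \right)} = 2 g 3 = 6 g$)
$m{\left(A \right)} = -7 + A$
$p = -1$ ($p = 5 - 6 \cdot 1 = 5 - 6 = -1$)
$F = -223$ ($F = 223 \left(-1\right) = -223$)
$\frac{1}{m{\left(-3 - 14 \right)}} - F = \frac{1}{-7 - 17} - -223 = \frac{1}{-7 - 17} + 223 = \frac{1}{-24} + 223 = - \frac{1}{24} + 223 = \frac{5351}{24}$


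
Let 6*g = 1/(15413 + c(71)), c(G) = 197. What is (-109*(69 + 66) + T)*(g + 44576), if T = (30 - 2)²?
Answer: -58161760070891/93660 ≈ -6.2099e+8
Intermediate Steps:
T = 784 (T = 28² = 784)
g = 1/93660 (g = 1/(6*(15413 + 197)) = (⅙)/15610 = (⅙)*(1/15610) = 1/93660 ≈ 1.0677e-5)
(-109*(69 + 66) + T)*(g + 44576) = (-109*(69 + 66) + 784)*(1/93660 + 44576) = (-109*135 + 784)*(4174988161/93660) = (-14715 + 784)*(4174988161/93660) = -13931*4174988161/93660 = -58161760070891/93660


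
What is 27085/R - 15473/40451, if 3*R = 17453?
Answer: 3016795736/705991303 ≈ 4.2731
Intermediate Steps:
R = 17453/3 (R = (1/3)*17453 = 17453/3 ≈ 5817.7)
27085/R - 15473/40451 = 27085/(17453/3) - 15473/40451 = 27085*(3/17453) - 15473*1/40451 = 81255/17453 - 15473/40451 = 3016795736/705991303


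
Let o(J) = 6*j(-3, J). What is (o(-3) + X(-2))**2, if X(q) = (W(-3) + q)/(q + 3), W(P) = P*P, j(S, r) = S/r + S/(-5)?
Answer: 6889/25 ≈ 275.56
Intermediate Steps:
j(S, r) = -S/5 + S/r (j(S, r) = S/r + S*(-1/5) = S/r - S/5 = -S/5 + S/r)
W(P) = P**2
X(q) = (9 + q)/(3 + q) (X(q) = ((-3)**2 + q)/(q + 3) = (9 + q)/(3 + q))
o(J) = 18/5 - 18/J (o(J) = 6*(-1/5*(-3) - 3/J) = 6*(3/5 - 3/J) = 18/5 - 18/J)
(o(-3) + X(-2))**2 = ((18/5 - 18/(-3)) + (9 - 2)/(3 - 2))**2 = ((18/5 - 18*(-1/3)) + 7/1)**2 = ((18/5 + 6) + 1*7)**2 = (48/5 + 7)**2 = (83/5)**2 = 6889/25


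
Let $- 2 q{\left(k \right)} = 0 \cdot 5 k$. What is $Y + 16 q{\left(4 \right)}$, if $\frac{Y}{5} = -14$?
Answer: $-70$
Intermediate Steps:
$Y = -70$ ($Y = 5 \left(-14\right) = -70$)
$q{\left(k \right)} = 0$ ($q{\left(k \right)} = - \frac{0 \cdot 5 k}{2} = - \frac{0 k}{2} = \left(- \frac{1}{2}\right) 0 = 0$)
$Y + 16 q{\left(4 \right)} = -70 + 16 \cdot 0 = -70 + 0 = -70$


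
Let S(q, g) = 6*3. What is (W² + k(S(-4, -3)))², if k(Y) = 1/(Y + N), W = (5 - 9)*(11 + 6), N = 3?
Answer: 9429381025/441 ≈ 2.1382e+7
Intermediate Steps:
S(q, g) = 18
W = -68 (W = -4*17 = -68)
k(Y) = 1/(3 + Y) (k(Y) = 1/(Y + 3) = 1/(3 + Y))
(W² + k(S(-4, -3)))² = ((-68)² + 1/(3 + 18))² = (4624 + 1/21)² = (97105/21)² = 9429381025/441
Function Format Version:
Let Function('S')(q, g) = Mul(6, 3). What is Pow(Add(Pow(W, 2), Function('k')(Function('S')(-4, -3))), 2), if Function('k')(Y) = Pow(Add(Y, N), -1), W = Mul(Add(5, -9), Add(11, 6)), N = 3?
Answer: Rational(9429381025, 441) ≈ 2.1382e+7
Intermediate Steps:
Function('S')(q, g) = 18
W = -68 (W = Mul(-4, 17) = -68)
Function('k')(Y) = Pow(Add(3, Y), -1) (Function('k')(Y) = Pow(Add(Y, 3), -1) = Pow(Add(3, Y), -1))
Pow(Add(Pow(W, 2), Function('k')(Function('S')(-4, -3))), 2) = Pow(Add(Pow(-68, 2), Pow(Add(3, 18), -1)), 2) = Pow(Add(4624, Pow(21, -1)), 2) = Pow(Add(4624, Rational(1, 21)), 2) = Pow(Rational(97105, 21), 2) = Rational(9429381025, 441)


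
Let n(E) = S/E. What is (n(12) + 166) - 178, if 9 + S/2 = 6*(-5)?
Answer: -37/2 ≈ -18.500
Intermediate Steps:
S = -78 (S = -18 + 2*(6*(-5)) = -18 + 2*(-30) = -18 - 60 = -78)
n(E) = -78/E
(n(12) + 166) - 178 = (-78/12 + 166) - 178 = (-78*1/12 + 166) - 178 = (-13/2 + 166) - 178 = 319/2 - 178 = -37/2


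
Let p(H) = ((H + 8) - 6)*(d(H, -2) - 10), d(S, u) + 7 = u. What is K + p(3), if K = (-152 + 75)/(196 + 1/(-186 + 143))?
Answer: -803876/8427 ≈ -95.393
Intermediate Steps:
d(S, u) = -7 + u
p(H) = -38 - 19*H (p(H) = ((H + 8) - 6)*((-7 - 2) - 10) = ((8 + H) - 6)*(-9 - 10) = (2 + H)*(-19) = -38 - 19*H)
K = -3311/8427 (K = -77/(196 + 1/(-43)) = -77/(196 - 1/43) = -77/8427/43 = -77*43/8427 = -3311/8427 ≈ -0.39290)
K + p(3) = -3311/8427 + (-38 - 19*3) = -3311/8427 + (-38 - 57) = -3311/8427 - 95 = -803876/8427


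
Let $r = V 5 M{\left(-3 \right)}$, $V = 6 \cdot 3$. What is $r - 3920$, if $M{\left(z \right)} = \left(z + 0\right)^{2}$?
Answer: $-3110$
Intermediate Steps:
$M{\left(z \right)} = z^{2}$
$V = 18$
$r = 810$ ($r = 18 \cdot 5 \left(-3\right)^{2} = 90 \cdot 9 = 810$)
$r - 3920 = 810 - 3920 = -3110$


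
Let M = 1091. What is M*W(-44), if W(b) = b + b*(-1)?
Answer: 0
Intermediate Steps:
W(b) = 0 (W(b) = b - b = 0)
M*W(-44) = 1091*0 = 0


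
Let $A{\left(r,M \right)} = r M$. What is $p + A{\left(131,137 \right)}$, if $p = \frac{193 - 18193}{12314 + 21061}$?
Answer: $\frac{1597235}{89} \approx 17946.0$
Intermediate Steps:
$p = - \frac{48}{89}$ ($p = \frac{193 - 18193}{33375} = \left(-18000\right) \frac{1}{33375} = - \frac{48}{89} \approx -0.53933$)
$A{\left(r,M \right)} = M r$
$p + A{\left(131,137 \right)} = - \frac{48}{89} + 137 \cdot 131 = - \frac{48}{89} + 17947 = \frac{1597235}{89}$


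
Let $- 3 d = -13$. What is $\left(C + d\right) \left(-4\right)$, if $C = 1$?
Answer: $- \frac{64}{3} \approx -21.333$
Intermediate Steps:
$d = \frac{13}{3}$ ($d = \left(- \frac{1}{3}\right) \left(-13\right) = \frac{13}{3} \approx 4.3333$)
$\left(C + d\right) \left(-4\right) = \left(1 + \frac{13}{3}\right) \left(-4\right) = \frac{16}{3} \left(-4\right) = - \frac{64}{3}$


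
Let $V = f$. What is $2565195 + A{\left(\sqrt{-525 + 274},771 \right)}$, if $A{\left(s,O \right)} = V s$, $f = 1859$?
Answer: $2565195 + 1859 i \sqrt{251} \approx 2.5652 \cdot 10^{6} + 29452.0 i$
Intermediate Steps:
$V = 1859$
$A{\left(s,O \right)} = 1859 s$
$2565195 + A{\left(\sqrt{-525 + 274},771 \right)} = 2565195 + 1859 \sqrt{-525 + 274} = 2565195 + 1859 \sqrt{-251} = 2565195 + 1859 i \sqrt{251}$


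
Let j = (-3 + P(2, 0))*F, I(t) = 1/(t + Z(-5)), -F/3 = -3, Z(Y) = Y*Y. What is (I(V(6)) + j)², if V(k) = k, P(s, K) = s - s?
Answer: 698896/961 ≈ 727.26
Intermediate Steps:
Z(Y) = Y²
P(s, K) = 0
F = 9 (F = -3*(-3) = 9)
I(t) = 1/(25 + t) (I(t) = 1/(t + (-5)²) = 1/(t + 25) = 1/(25 + t))
j = -27 (j = (-3 + 0)*9 = -3*9 = -27)
(I(V(6)) + j)² = (1/(25 + 6) - 27)² = (1/31 - 27)² = (-836/31)² = 698896/961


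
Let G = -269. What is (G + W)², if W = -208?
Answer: 227529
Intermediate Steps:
(G + W)² = (-269 - 208)² = (-477)² = 227529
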